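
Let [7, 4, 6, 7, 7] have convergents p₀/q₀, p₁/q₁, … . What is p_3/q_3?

Using pₖ = aₖpₖ₋₁ + pₖ₋₂, qₖ = aₖqₖ₋₁ + qₖ₋₂ (with p₋₁=1, p₋₂=0, q₋₁=0, q₋₂=1):
  k=0: a=7, p=7, q=1
  k=1: a=4, p=29, q=4
  k=2: a=6, p=181, q=25
  k=3: a=7, p=1296, q=179

1296/179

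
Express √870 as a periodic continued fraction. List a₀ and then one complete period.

[29; 2, 58]

a₀ = ⌊√870⌋ = 29.
With m₀=0, d₀=1 and mₖ₊₁ = dₖaₖ − mₖ, dₖ₊₁ = (n − mₖ₊₁²)/dₖ, aₖ₊₁ = ⌊(a₀+mₖ₊₁)/dₖ₊₁⌋:
  k=1: m=29, d=29, a=2
  k=2: m=29, d=1, a=58
d=1 and a=2a₀=58 at k=2, so the next step gives (m, d) = (29, 29) again — its k=1 value — and the period has length 2.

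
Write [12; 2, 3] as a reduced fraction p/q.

Using pₖ = aₖpₖ₋₁ + pₖ₋₂ and qₖ = aₖqₖ₋₁ + qₖ₋₂:
  k=0: a=12, p=12, q=1
  k=1: a=2, p=25, q=2
  k=2: a=3, p=87, q=7

87/7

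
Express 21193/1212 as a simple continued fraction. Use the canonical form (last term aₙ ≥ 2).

21193 = 17*1212 + 589
1212 = 2*589 + 34
589 = 17*34 + 11
34 = 3*11 + 1
11 = 11*1 + 0  (stop)
So 21193/1212 = [17; 2, 17, 3, 11].

[17; 2, 17, 3, 11]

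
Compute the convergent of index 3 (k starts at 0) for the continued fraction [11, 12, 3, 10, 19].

4233/382

Using pₖ = aₖpₖ₋₁ + pₖ₋₂, qₖ = aₖqₖ₋₁ + qₖ₋₂ (with p₋₁=1, p₋₂=0, q₋₁=0, q₋₂=1):
  k=0: a=11, p=11, q=1
  k=1: a=12, p=133, q=12
  k=2: a=3, p=410, q=37
  k=3: a=10, p=4233, q=382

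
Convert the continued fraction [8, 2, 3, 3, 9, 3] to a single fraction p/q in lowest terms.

Fold from the inside: start with 3/1.
  9 + 1/3 = 28/3
  3 + 3/28 = 87/28
  3 + 28/87 = 289/87
  2 + 87/289 = 665/289
  8 + 289/665 = 5609/665

5609/665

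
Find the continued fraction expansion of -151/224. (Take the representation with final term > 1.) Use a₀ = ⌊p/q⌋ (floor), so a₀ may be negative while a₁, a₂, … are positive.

-151 = -1×224 + 73
224 = 3×73 + 5
73 = 14×5 + 3
5 = 1×3 + 2
3 = 1×2 + 1
2 = 2×1 + 0  (stop)
So -151/224 = [-1; 3, 14, 1, 1, 2].

[-1; 3, 14, 1, 1, 2]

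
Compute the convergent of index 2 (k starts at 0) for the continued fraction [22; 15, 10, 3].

Using pₖ = aₖpₖ₋₁ + pₖ₋₂, qₖ = aₖqₖ₋₁ + qₖ₋₂ (with p₋₁=1, p₋₂=0, q₋₁=0, q₋₂=1):
  k=0: a=22, p=22, q=1
  k=1: a=15, p=331, q=15
  k=2: a=10, p=3332, q=151

3332/151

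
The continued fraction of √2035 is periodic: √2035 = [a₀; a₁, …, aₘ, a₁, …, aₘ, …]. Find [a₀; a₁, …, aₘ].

[45; 9, 90]

a₀ = ⌊√2035⌋ = 45.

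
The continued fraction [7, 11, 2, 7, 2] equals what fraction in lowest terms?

Fold from the inside: start with 2/1.
  7 + 1/2 = 15/2
  2 + 2/15 = 32/15
  11 + 15/32 = 367/32
  7 + 32/367 = 2601/367

2601/367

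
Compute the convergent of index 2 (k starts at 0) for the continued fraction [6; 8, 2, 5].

Using pₖ = aₖpₖ₋₁ + pₖ₋₂, qₖ = aₖqₖ₋₁ + qₖ₋₂ (with p₋₁=1, p₋₂=0, q₋₁=0, q₋₂=1):
  k=0: a=6, p=6, q=1
  k=1: a=8, p=49, q=8
  k=2: a=2, p=104, q=17

104/17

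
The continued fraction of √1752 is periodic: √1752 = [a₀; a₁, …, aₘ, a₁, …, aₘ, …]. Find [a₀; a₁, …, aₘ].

a₀ = ⌊√1752⌋ = 41.

[41; 1, 5, 1, 82]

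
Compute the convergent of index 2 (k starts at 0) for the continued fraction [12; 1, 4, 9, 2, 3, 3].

Using pₖ = aₖpₖ₋₁ + pₖ₋₂, qₖ = aₖqₖ₋₁ + qₖ₋₂ (with p₋₁=1, p₋₂=0, q₋₁=0, q₋₂=1):
  k=0: a=12, p=12, q=1
  k=1: a=1, p=13, q=1
  k=2: a=4, p=64, q=5

64/5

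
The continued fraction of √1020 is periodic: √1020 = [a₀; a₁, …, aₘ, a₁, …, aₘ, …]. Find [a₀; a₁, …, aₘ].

a₀ = ⌊√1020⌋ = 31.
With m₀=0, d₀=1 and mₖ₊₁ = dₖaₖ − mₖ, dₖ₊₁ = (n − mₖ₊₁²)/dₖ, aₖ₊₁ = ⌊(a₀+mₖ₊₁)/dₖ₊₁⌋:
  k=1: m=31, d=59, a=1
  k=2: m=28, d=4, a=14
  k=3: m=28, d=59, a=1
  k=4: m=31, d=1, a=62
d=1 and a=2a₀=62 at k=4, so the next step gives (m, d) = (31, 59) again — its k=1 value — and the period has length 4.

[31; 1, 14, 1, 62]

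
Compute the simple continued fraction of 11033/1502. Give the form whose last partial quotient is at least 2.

[7; 2, 1, 8, 2, 3, 2, 3]

11033 = 7·1502 + 519
1502 = 2·519 + 464
519 = 1·464 + 55
464 = 8·55 + 24
55 = 2·24 + 7
24 = 3·7 + 3
7 = 2·3 + 1
3 = 3·1 + 0  (stop)
So 11033/1502 = [7; 2, 1, 8, 2, 3, 2, 3].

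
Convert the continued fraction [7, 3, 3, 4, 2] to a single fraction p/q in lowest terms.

701/96

Using pₖ = aₖpₖ₋₁ + pₖ₋₂ and qₖ = aₖqₖ₋₁ + qₖ₋₂:
  k=0: a=7, p=7, q=1
  k=1: a=3, p=22, q=3
  k=2: a=3, p=73, q=10
  k=3: a=4, p=314, q=43
  k=4: a=2, p=701, q=96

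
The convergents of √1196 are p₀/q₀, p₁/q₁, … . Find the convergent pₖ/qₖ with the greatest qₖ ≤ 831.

28462/823

√1196 = [34; 1, 1, 2, 1, 1, 68, …] (period length 6).
Convergents:
  p_0/q_0 = 34/1
  p_1/q_1 = 35/1
  p_2/q_2 = 69/2
  p_3/q_3 = 173/5
  p_4/q_4 = 242/7
  p_5/q_5 = 415/12
  p_6/q_6 = 28462/823
  p_7/q_7 = 28877/835
q_6 = 823 ≤ 831 < 835 = q_7, so the answer is 28462/823.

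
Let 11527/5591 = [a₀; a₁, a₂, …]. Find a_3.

1

11527 = 2·5591 + 345   →  a_0 = 2
5591 = 16·345 + 71   →  a_1 = 16
345 = 4·71 + 61   →  a_2 = 4
71 = 1·61 + 10   →  a_3 = 1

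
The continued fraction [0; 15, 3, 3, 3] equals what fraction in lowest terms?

Using pₖ = aₖpₖ₋₁ + pₖ₋₂ and qₖ = aₖqₖ₋₁ + qₖ₋₂:
  k=0: a=0, p=0, q=1
  k=1: a=15, p=1, q=15
  k=2: a=3, p=3, q=46
  k=3: a=3, p=10, q=153
  k=4: a=3, p=33, q=505

33/505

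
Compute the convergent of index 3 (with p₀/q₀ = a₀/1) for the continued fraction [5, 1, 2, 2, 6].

Using pₖ = aₖpₖ₋₁ + pₖ₋₂, qₖ = aₖqₖ₋₁ + qₖ₋₂ (with p₋₁=1, p₋₂=0, q₋₁=0, q₋₂=1):
  k=0: a=5, p=5, q=1
  k=1: a=1, p=6, q=1
  k=2: a=2, p=17, q=3
  k=3: a=2, p=40, q=7

40/7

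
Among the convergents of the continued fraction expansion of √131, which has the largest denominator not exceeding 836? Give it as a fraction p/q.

√131 = [11; 2, 4, 11, 4, 2, 22, …] (period length 6).
Convergents:
  p_0/q_0 = 11/1
  p_1/q_1 = 23/2
  p_2/q_2 = 103/9
  p_3/q_3 = 1156/101
  p_4/q_4 = 4727/413
  p_5/q_5 = 10610/927
q_4 = 413 ≤ 836 < 927 = q_5, so the answer is 4727/413.

4727/413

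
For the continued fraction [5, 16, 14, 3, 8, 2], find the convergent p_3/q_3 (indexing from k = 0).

3498/691

Using pₖ = aₖpₖ₋₁ + pₖ₋₂, qₖ = aₖqₖ₋₁ + qₖ₋₂ (with p₋₁=1, p₋₂=0, q₋₁=0, q₋₂=1):
  k=0: a=5, p=5, q=1
  k=1: a=16, p=81, q=16
  k=2: a=14, p=1139, q=225
  k=3: a=3, p=3498, q=691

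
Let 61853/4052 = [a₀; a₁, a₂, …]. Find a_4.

2

61853 = 15·4052 + 1073   →  a_0 = 15
4052 = 3·1073 + 833   →  a_1 = 3
1073 = 1·833 + 240   →  a_2 = 1
833 = 3·240 + 113   →  a_3 = 3
240 = 2·113 + 14   →  a_4 = 2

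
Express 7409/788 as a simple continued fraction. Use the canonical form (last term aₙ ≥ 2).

[9; 2, 2, 17, 9]

7409 = 9×788 + 317
788 = 2×317 + 154
317 = 2×154 + 9
154 = 17×9 + 1
9 = 9×1 + 0  (stop)
So 7409/788 = [9; 2, 2, 17, 9].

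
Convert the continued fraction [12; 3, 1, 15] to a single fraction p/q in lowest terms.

Fold from the inside: start with 15/1.
  1 + 1/15 = 16/15
  3 + 15/16 = 63/16
  12 + 16/63 = 772/63

772/63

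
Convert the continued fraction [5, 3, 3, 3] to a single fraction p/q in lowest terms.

Using pₖ = aₖpₖ₋₁ + pₖ₋₂ and qₖ = aₖqₖ₋₁ + qₖ₋₂:
  k=0: a=5, p=5, q=1
  k=1: a=3, p=16, q=3
  k=2: a=3, p=53, q=10
  k=3: a=3, p=175, q=33

175/33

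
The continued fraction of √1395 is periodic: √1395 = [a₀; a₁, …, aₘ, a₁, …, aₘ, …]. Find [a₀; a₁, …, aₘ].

a₀ = ⌊√1395⌋ = 37.
With m₀=0, d₀=1 and mₖ₊₁ = dₖaₖ − mₖ, dₖ₊₁ = (n − mₖ₊₁²)/dₖ, aₖ₊₁ = ⌊(a₀+mₖ₊₁)/dₖ₊₁⌋:
  k=1: m=37, d=26, a=2
  k=2: m=15, d=45, a=1
  k=3: m=30, d=11, a=6
  k=4: m=36, d=9, a=8
  k=5: m=36, d=11, a=6
  k=6: m=30, d=45, a=1
  k=7: m=15, d=26, a=2
  k=8: m=37, d=1, a=74
d=1 and a=2a₀=74 at k=8, so the next step gives (m, d) = (37, 26) again — its k=1 value — and the period has length 8.

[37; 2, 1, 6, 8, 6, 1, 2, 74]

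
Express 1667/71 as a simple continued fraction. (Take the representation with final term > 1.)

[23; 2, 11, 3]

1667 = 23·71 + 34
71 = 2·34 + 3
34 = 11·3 + 1
3 = 3·1 + 0  (stop)
So 1667/71 = [23; 2, 11, 3].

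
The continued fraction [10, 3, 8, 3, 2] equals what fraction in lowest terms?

Using pₖ = aₖpₖ₋₁ + pₖ₋₂ and qₖ = aₖqₖ₋₁ + qₖ₋₂:
  k=0: a=10, p=10, q=1
  k=1: a=3, p=31, q=3
  k=2: a=8, p=258, q=25
  k=3: a=3, p=805, q=78
  k=4: a=2, p=1868, q=181

1868/181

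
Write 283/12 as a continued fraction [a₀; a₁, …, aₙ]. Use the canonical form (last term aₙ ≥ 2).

283 = 23*12 + 7
12 = 1*7 + 5
7 = 1*5 + 2
5 = 2*2 + 1
2 = 2*1 + 0  (stop)
So 283/12 = [23; 1, 1, 2, 2].

[23; 1, 1, 2, 2]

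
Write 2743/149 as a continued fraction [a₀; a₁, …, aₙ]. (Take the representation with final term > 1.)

2743 = 18·149 + 61
149 = 2·61 + 27
61 = 2·27 + 7
27 = 3·7 + 6
7 = 1·6 + 1
6 = 6·1 + 0  (stop)
So 2743/149 = [18; 2, 2, 3, 1, 6].

[18; 2, 2, 3, 1, 6]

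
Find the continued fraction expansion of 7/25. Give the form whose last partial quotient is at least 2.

[0; 3, 1, 1, 3]

7 = 0·25 + 7
25 = 3·7 + 4
7 = 1·4 + 3
4 = 1·3 + 1
3 = 3·1 + 0  (stop)
So 7/25 = [0; 3, 1, 1, 3].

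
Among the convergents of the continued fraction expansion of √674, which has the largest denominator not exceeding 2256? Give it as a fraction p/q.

√674 = [25; 1, 24, 1, 50, …] (period length 4).
Convergents:
  p_0/q_0 = 25/1
  p_1/q_1 = 26/1
  p_2/q_2 = 649/25
  p_3/q_3 = 675/26
  p_4/q_4 = 34399/1325
  p_5/q_5 = 35074/1351
  p_6/q_6 = 876175/33749
q_5 = 1351 ≤ 2256 < 33749 = q_6, so the answer is 35074/1351.

35074/1351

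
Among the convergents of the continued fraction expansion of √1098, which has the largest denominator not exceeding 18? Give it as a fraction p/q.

497/15

√1098 = [33; 7, 2, 1, 6, 1, 2, 7, 66, …] (period length 8).
Convergents:
  p_0/q_0 = 33/1
  p_1/q_1 = 232/7
  p_2/q_2 = 497/15
  p_3/q_3 = 729/22
q_2 = 15 ≤ 18 < 22 = q_3, so the answer is 497/15.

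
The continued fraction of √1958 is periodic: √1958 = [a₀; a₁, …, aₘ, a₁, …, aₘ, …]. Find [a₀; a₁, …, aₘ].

[44; 4, 88]

a₀ = ⌊√1958⌋ = 44.
With m₀=0, d₀=1 and mₖ₊₁ = dₖaₖ − mₖ, dₖ₊₁ = (n − mₖ₊₁²)/dₖ, aₖ₊₁ = ⌊(a₀+mₖ₊₁)/dₖ₊₁⌋:
  k=1: m=44, d=22, a=4
  k=2: m=44, d=1, a=88
d=1 and a=2a₀=88 at k=2, so the next step gives (m, d) = (44, 22) again — its k=1 value — and the period has length 2.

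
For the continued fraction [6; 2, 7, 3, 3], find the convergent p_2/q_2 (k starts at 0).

97/15

Using pₖ = aₖpₖ₋₁ + pₖ₋₂, qₖ = aₖqₖ₋₁ + qₖ₋₂ (with p₋₁=1, p₋₂=0, q₋₁=0, q₋₂=1):
  k=0: a=6, p=6, q=1
  k=1: a=2, p=13, q=2
  k=2: a=7, p=97, q=15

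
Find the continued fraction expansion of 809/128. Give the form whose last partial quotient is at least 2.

809 = 6×128 + 41
128 = 3×41 + 5
41 = 8×5 + 1
5 = 5×1 + 0  (stop)
So 809/128 = [6; 3, 8, 5].

[6; 3, 8, 5]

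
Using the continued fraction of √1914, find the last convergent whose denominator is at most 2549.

√1914 = [43; 1, 2, 1, 86, …] (period length 4).
Convergents:
  p_0/q_0 = 43/1
  p_1/q_1 = 44/1
  p_2/q_2 = 131/3
  p_3/q_3 = 175/4
  p_4/q_4 = 15181/347
  p_5/q_5 = 15356/351
  p_6/q_6 = 45893/1049
  p_7/q_7 = 61249/1400
  p_8/q_8 = 5313307/121449
q_7 = 1400 ≤ 2549 < 121449 = q_8, so the answer is 61249/1400.

61249/1400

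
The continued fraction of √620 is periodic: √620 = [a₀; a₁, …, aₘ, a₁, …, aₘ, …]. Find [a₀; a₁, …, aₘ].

a₀ = ⌊√620⌋ = 24.

[24; 1, 8, 1, 48]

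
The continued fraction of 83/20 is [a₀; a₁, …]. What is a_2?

1

83 = 4·20 + 3   →  a_0 = 4
20 = 6·3 + 2   →  a_1 = 6
3 = 1·2 + 1   →  a_2 = 1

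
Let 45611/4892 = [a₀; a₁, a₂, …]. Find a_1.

45611 = 9·4892 + 1583   →  a_0 = 9
4892 = 3·1583 + 143   →  a_1 = 3

3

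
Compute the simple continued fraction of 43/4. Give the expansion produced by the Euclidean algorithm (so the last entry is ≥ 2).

43 = 10*4 + 3
4 = 1*3 + 1
3 = 3*1 + 0  (stop)
So 43/4 = [10; 1, 3].

[10; 1, 3]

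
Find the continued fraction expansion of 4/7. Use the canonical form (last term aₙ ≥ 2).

[0; 1, 1, 3]

4 = 0×7 + 4
7 = 1×4 + 3
4 = 1×3 + 1
3 = 3×1 + 0  (stop)
So 4/7 = [0; 1, 1, 3].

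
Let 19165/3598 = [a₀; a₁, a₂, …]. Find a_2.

19165 = 5·3598 + 1175   →  a_0 = 5
3598 = 3·1175 + 73   →  a_1 = 3
1175 = 16·73 + 7   →  a_2 = 16

16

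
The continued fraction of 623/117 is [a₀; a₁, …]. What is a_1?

623 = 5·117 + 38   →  a_0 = 5
117 = 3·38 + 3   →  a_1 = 3

3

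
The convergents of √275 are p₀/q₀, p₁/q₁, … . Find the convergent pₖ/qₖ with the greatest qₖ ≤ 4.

√275 = [16; 1, 1, 2, 1, 1, 32, …] (period length 6).
Convergents:
  p_0/q_0 = 16/1
  p_1/q_1 = 17/1
  p_2/q_2 = 33/2
  p_3/q_3 = 83/5
q_2 = 2 ≤ 4 < 5 = q_3, so the answer is 33/2.

33/2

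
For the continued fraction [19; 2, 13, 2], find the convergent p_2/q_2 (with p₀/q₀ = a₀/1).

526/27

Using pₖ = aₖpₖ₋₁ + pₖ₋₂, qₖ = aₖqₖ₋₁ + qₖ₋₂ (with p₋₁=1, p₋₂=0, q₋₁=0, q₋₂=1):
  k=0: a=19, p=19, q=1
  k=1: a=2, p=39, q=2
  k=2: a=13, p=526, q=27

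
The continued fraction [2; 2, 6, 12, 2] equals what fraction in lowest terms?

Using pₖ = aₖpₖ₋₁ + pₖ₋₂ and qₖ = aₖqₖ₋₁ + qₖ₋₂:
  k=0: a=2, p=2, q=1
  k=1: a=2, p=5, q=2
  k=2: a=6, p=32, q=13
  k=3: a=12, p=389, q=158
  k=4: a=2, p=810, q=329

810/329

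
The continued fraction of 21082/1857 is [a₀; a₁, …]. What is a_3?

21082 = 11·1857 + 655   →  a_0 = 11
1857 = 2·655 + 547   →  a_1 = 2
655 = 1·547 + 108   →  a_2 = 1
547 = 5·108 + 7   →  a_3 = 5

5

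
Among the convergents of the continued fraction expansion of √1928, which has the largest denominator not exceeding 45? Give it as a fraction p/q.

√1928 = [43; 1, 9, 1, 86, …] (period length 4).
Convergents:
  p_0/q_0 = 43/1
  p_1/q_1 = 44/1
  p_2/q_2 = 439/10
  p_3/q_3 = 483/11
  p_4/q_4 = 41977/956
q_3 = 11 ≤ 45 < 956 = q_4, so the answer is 483/11.

483/11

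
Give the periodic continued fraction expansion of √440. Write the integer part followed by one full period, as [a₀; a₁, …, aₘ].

a₀ = ⌊√440⌋ = 20.
With m₀=0, d₀=1 and mₖ₊₁ = dₖaₖ − mₖ, dₖ₊₁ = (n − mₖ₊₁²)/dₖ, aₖ₊₁ = ⌊(a₀+mₖ₊₁)/dₖ₊₁⌋:
  k=1: m=20, d=40, a=1
  k=2: m=20, d=1, a=40
d=1 and a=2a₀=40 at k=2, so the next step gives (m, d) = (20, 40) again — its k=1 value — and the period has length 2.

[20; 1, 40]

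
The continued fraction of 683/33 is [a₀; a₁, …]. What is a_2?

2

683 = 20·33 + 23   →  a_0 = 20
33 = 1·23 + 10   →  a_1 = 1
23 = 2·10 + 3   →  a_2 = 2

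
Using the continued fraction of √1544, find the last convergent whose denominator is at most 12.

275/7

√1544 = [39; 3, 2, 2, 9, 2, 2, 3, 78, …] (period length 8).
Convergents:
  p_0/q_0 = 39/1
  p_1/q_1 = 118/3
  p_2/q_2 = 275/7
  p_3/q_3 = 668/17
q_2 = 7 ≤ 12 < 17 = q_3, so the answer is 275/7.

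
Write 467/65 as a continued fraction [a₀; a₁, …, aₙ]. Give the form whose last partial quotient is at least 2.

[7; 5, 2, 2, 2]

467 = 7*65 + 12
65 = 5*12 + 5
12 = 2*5 + 2
5 = 2*2 + 1
2 = 2*1 + 0  (stop)
So 467/65 = [7; 5, 2, 2, 2].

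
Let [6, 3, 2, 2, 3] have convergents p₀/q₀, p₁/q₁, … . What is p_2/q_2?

44/7

Using pₖ = aₖpₖ₋₁ + pₖ₋₂, qₖ = aₖqₖ₋₁ + qₖ₋₂ (with p₋₁=1, p₋₂=0, q₋₁=0, q₋₂=1):
  k=0: a=6, p=6, q=1
  k=1: a=3, p=19, q=3
  k=2: a=2, p=44, q=7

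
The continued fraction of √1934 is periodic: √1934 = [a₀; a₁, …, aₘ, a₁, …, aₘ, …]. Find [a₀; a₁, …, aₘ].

[43; 1, 42, 1, 86]

a₀ = ⌊√1934⌋ = 43.
With m₀=0, d₀=1 and mₖ₊₁ = dₖaₖ − mₖ, dₖ₊₁ = (n − mₖ₊₁²)/dₖ, aₖ₊₁ = ⌊(a₀+mₖ₊₁)/dₖ₊₁⌋:
  k=1: m=43, d=85, a=1
  k=2: m=42, d=2, a=42
  k=3: m=42, d=85, a=1
  k=4: m=43, d=1, a=86
d=1 and a=2a₀=86 at k=4, so the next step gives (m, d) = (43, 85) again — its k=1 value — and the period has length 4.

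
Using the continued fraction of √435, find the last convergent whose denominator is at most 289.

5965/286

√435 = [20; 1, 5, 1, 40, …] (period length 4).
Convergents:
  p_0/q_0 = 20/1
  p_1/q_1 = 21/1
  p_2/q_2 = 125/6
  p_3/q_3 = 146/7
  p_4/q_4 = 5965/286
  p_5/q_5 = 6111/293
q_4 = 286 ≤ 289 < 293 = q_5, so the answer is 5965/286.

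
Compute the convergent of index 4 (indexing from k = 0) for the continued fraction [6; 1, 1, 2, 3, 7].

112/17

Using pₖ = aₖpₖ₋₁ + pₖ₋₂, qₖ = aₖqₖ₋₁ + qₖ₋₂ (with p₋₁=1, p₋₂=0, q₋₁=0, q₋₂=1):
  k=0: a=6, p=6, q=1
  k=1: a=1, p=7, q=1
  k=2: a=1, p=13, q=2
  k=3: a=2, p=33, q=5
  k=4: a=3, p=112, q=17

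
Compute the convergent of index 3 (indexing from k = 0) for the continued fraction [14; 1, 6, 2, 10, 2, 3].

223/15

Using pₖ = aₖpₖ₋₁ + pₖ₋₂, qₖ = aₖqₖ₋₁ + qₖ₋₂ (with p₋₁=1, p₋₂=0, q₋₁=0, q₋₂=1):
  k=0: a=14, p=14, q=1
  k=1: a=1, p=15, q=1
  k=2: a=6, p=104, q=7
  k=3: a=2, p=223, q=15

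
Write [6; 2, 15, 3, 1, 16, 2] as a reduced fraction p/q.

28193/4348

Using pₖ = aₖpₖ₋₁ + pₖ₋₂ and qₖ = aₖqₖ₋₁ + qₖ₋₂:
  k=0: a=6, p=6, q=1
  k=1: a=2, p=13, q=2
  k=2: a=15, p=201, q=31
  k=3: a=3, p=616, q=95
  k=4: a=1, p=817, q=126
  k=5: a=16, p=13688, q=2111
  k=6: a=2, p=28193, q=4348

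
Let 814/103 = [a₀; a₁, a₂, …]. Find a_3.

3

814 = 7·103 + 93   →  a_0 = 7
103 = 1·93 + 10   →  a_1 = 1
93 = 9·10 + 3   →  a_2 = 9
10 = 3·3 + 1   →  a_3 = 3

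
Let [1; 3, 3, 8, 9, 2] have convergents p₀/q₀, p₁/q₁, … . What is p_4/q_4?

Using pₖ = aₖpₖ₋₁ + pₖ₋₂, qₖ = aₖqₖ₋₁ + qₖ₋₂ (with p₋₁=1, p₋₂=0, q₋₁=0, q₋₂=1):
  k=0: a=1, p=1, q=1
  k=1: a=3, p=4, q=3
  k=2: a=3, p=13, q=10
  k=3: a=8, p=108, q=83
  k=4: a=9, p=985, q=757

985/757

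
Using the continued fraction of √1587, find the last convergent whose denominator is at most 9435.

159269/3998

√1587 = [39; 1, 5, 7, 13, 7, 5, 1, 78, …] (period length 8).
Convergents:
  p_0/q_0 = 39/1
  p_1/q_1 = 40/1
  p_2/q_2 = 239/6
  p_3/q_3 = 1713/43
  p_4/q_4 = 22508/565
  p_5/q_5 = 159269/3998
  p_6/q_6 = 818853/20555
q_5 = 3998 ≤ 9435 < 20555 = q_6, so the answer is 159269/3998.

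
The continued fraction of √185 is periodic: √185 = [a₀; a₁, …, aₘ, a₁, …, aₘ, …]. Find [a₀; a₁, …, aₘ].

a₀ = ⌊√185⌋ = 13.
With m₀=0, d₀=1 and mₖ₊₁ = dₖaₖ − mₖ, dₖ₊₁ = (n − mₖ₊₁²)/dₖ, aₖ₊₁ = ⌊(a₀+mₖ₊₁)/dₖ₊₁⌋:
  k=1: m=13, d=16, a=1
  k=2: m=3, d=11, a=1
  k=3: m=8, d=11, a=1
  k=4: m=3, d=16, a=1
  k=5: m=13, d=1, a=26
d=1 and a=2a₀=26 at k=5, so the next step gives (m, d) = (13, 16) again — its k=1 value — and the period has length 5.

[13; 1, 1, 1, 1, 26]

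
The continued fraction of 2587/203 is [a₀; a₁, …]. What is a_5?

2

2587 = 12·203 + 151   →  a_0 = 12
203 = 1·151 + 52   →  a_1 = 1
151 = 2·52 + 47   →  a_2 = 2
52 = 1·47 + 5   →  a_3 = 1
47 = 9·5 + 2   →  a_4 = 9
5 = 2·2 + 1   →  a_5 = 2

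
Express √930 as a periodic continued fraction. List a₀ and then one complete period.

[30; 2, 60]

a₀ = ⌊√930⌋ = 30.
With m₀=0, d₀=1 and mₖ₊₁ = dₖaₖ − mₖ, dₖ₊₁ = (n − mₖ₊₁²)/dₖ, aₖ₊₁ = ⌊(a₀+mₖ₊₁)/dₖ₊₁⌋:
  k=1: m=30, d=30, a=2
  k=2: m=30, d=1, a=60
d=1 and a=2a₀=60 at k=2, so the next step gives (m, d) = (30, 30) again — its k=1 value — and the period has length 2.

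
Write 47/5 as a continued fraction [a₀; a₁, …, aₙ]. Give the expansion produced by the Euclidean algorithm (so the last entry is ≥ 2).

47 = 9×5 + 2
5 = 2×2 + 1
2 = 2×1 + 0  (stop)
So 47/5 = [9; 2, 2].

[9; 2, 2]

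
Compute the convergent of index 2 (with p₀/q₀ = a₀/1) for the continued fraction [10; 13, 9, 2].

Using pₖ = aₖpₖ₋₁ + pₖ₋₂, qₖ = aₖqₖ₋₁ + qₖ₋₂ (with p₋₁=1, p₋₂=0, q₋₁=0, q₋₂=1):
  k=0: a=10, p=10, q=1
  k=1: a=13, p=131, q=13
  k=2: a=9, p=1189, q=118

1189/118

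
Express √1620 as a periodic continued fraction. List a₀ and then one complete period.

[40; 4, 80]

a₀ = ⌊√1620⌋ = 40.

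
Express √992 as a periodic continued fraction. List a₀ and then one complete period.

[31; 2, 62]

a₀ = ⌊√992⌋ = 31.
With m₀=0, d₀=1 and mₖ₊₁ = dₖaₖ − mₖ, dₖ₊₁ = (n − mₖ₊₁²)/dₖ, aₖ₊₁ = ⌊(a₀+mₖ₊₁)/dₖ₊₁⌋:
  k=1: m=31, d=31, a=2
  k=2: m=31, d=1, a=62
d=1 and a=2a₀=62 at k=2, so the next step gives (m, d) = (31, 31) again — its k=1 value — and the period has length 2.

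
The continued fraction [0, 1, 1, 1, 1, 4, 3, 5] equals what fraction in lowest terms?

Using pₖ = aₖpₖ₋₁ + pₖ₋₂ and qₖ = aₖqₖ₋₁ + qₖ₋₂:
  k=0: a=0, p=0, q=1
  k=1: a=1, p=1, q=1
  k=2: a=1, p=1, q=2
  k=3: a=1, p=2, q=3
  k=4: a=1, p=3, q=5
  k=5: a=4, p=14, q=23
  k=6: a=3, p=45, q=74
  k=7: a=5, p=239, q=393

239/393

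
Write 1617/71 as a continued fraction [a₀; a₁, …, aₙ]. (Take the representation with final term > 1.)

1617 = 22×71 + 55
71 = 1×55 + 16
55 = 3×16 + 7
16 = 2×7 + 2
7 = 3×2 + 1
2 = 2×1 + 0  (stop)
So 1617/71 = [22; 1, 3, 2, 3, 2].

[22; 1, 3, 2, 3, 2]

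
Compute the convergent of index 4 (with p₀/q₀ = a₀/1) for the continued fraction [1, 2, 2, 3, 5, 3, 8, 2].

Using pₖ = aₖpₖ₋₁ + pₖ₋₂, qₖ = aₖqₖ₋₁ + qₖ₋₂ (with p₋₁=1, p₋₂=0, q₋₁=0, q₋₂=1):
  k=0: a=1, p=1, q=1
  k=1: a=2, p=3, q=2
  k=2: a=2, p=7, q=5
  k=3: a=3, p=24, q=17
  k=4: a=5, p=127, q=90

127/90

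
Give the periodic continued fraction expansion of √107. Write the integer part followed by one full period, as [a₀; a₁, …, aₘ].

a₀ = ⌊√107⌋ = 10.
With m₀=0, d₀=1 and mₖ₊₁ = dₖaₖ − mₖ, dₖ₊₁ = (n − mₖ₊₁²)/dₖ, aₖ₊₁ = ⌊(a₀+mₖ₊₁)/dₖ₊₁⌋:
  k=1: m=10, d=7, a=2
  k=2: m=4, d=13, a=1
  k=3: m=9, d=2, a=9
  k=4: m=9, d=13, a=1
  k=5: m=4, d=7, a=2
  k=6: m=10, d=1, a=20
d=1 and a=2a₀=20 at k=6, so the next step gives (m, d) = (10, 7) again — its k=1 value — and the period has length 6.

[10; 2, 1, 9, 1, 2, 20]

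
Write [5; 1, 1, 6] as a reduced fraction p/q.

72/13

Fold from the inside: start with 6/1.
  1 + 1/6 = 7/6
  1 + 6/7 = 13/7
  5 + 7/13 = 72/13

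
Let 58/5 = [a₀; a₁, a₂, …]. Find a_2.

1

58 = 11·5 + 3   →  a_0 = 11
5 = 1·3 + 2   →  a_1 = 1
3 = 1·2 + 1   →  a_2 = 1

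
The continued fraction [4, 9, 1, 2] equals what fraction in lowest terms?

119/29

Fold from the inside: start with 2/1.
  1 + 1/2 = 3/2
  9 + 2/3 = 29/3
  4 + 3/29 = 119/29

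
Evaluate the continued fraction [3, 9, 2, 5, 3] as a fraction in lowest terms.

Using pₖ = aₖpₖ₋₁ + pₖ₋₂ and qₖ = aₖqₖ₋₁ + qₖ₋₂:
  k=0: a=3, p=3, q=1
  k=1: a=9, p=28, q=9
  k=2: a=2, p=59, q=19
  k=3: a=5, p=323, q=104
  k=4: a=3, p=1028, q=331

1028/331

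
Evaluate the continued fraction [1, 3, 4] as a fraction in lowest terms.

17/13

Fold from the inside: start with 4/1.
  3 + 1/4 = 13/4
  1 + 4/13 = 17/13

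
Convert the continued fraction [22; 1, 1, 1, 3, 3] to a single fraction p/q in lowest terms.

Using pₖ = aₖpₖ₋₁ + pₖ₋₂ and qₖ = aₖqₖ₋₁ + qₖ₋₂:
  k=0: a=22, p=22, q=1
  k=1: a=1, p=23, q=1
  k=2: a=1, p=45, q=2
  k=3: a=1, p=68, q=3
  k=4: a=3, p=249, q=11
  k=5: a=3, p=815, q=36

815/36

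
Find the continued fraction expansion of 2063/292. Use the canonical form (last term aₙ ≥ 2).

[7; 15, 2, 1, 2, 2]

2063 = 7×292 + 19
292 = 15×19 + 7
19 = 2×7 + 5
7 = 1×5 + 2
5 = 2×2 + 1
2 = 2×1 + 0  (stop)
So 2063/292 = [7; 15, 2, 1, 2, 2].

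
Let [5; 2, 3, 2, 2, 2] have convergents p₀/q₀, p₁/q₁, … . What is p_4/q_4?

212/39

Using pₖ = aₖpₖ₋₁ + pₖ₋₂, qₖ = aₖqₖ₋₁ + qₖ₋₂ (with p₋₁=1, p₋₂=0, q₋₁=0, q₋₂=1):
  k=0: a=5, p=5, q=1
  k=1: a=2, p=11, q=2
  k=2: a=3, p=38, q=7
  k=3: a=2, p=87, q=16
  k=4: a=2, p=212, q=39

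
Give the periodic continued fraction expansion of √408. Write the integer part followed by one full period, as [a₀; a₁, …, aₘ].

a₀ = ⌊√408⌋ = 20.
With m₀=0, d₀=1 and mₖ₊₁ = dₖaₖ − mₖ, dₖ₊₁ = (n − mₖ₊₁²)/dₖ, aₖ₊₁ = ⌊(a₀+mₖ₊₁)/dₖ₊₁⌋:
  k=1: m=20, d=8, a=5
  k=2: m=20, d=1, a=40
d=1 and a=2a₀=40 at k=2, so the next step gives (m, d) = (20, 8) again — its k=1 value — and the period has length 2.

[20; 5, 40]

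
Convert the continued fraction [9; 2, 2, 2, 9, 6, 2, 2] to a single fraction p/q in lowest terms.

Using pₖ = aₖpₖ₋₁ + pₖ₋₂ and qₖ = aₖqₖ₋₁ + qₖ₋₂:
  k=0: a=9, p=9, q=1
  k=1: a=2, p=19, q=2
  k=2: a=2, p=47, q=5
  k=3: a=2, p=113, q=12
  k=4: a=9, p=1064, q=113
  k=5: a=6, p=6497, q=690
  k=6: a=2, p=14058, q=1493
  k=7: a=2, p=34613, q=3676

34613/3676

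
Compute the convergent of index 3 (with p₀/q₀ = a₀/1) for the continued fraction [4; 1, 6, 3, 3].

Using pₖ = aₖpₖ₋₁ + pₖ₋₂, qₖ = aₖqₖ₋₁ + qₖ₋₂ (with p₋₁=1, p₋₂=0, q₋₁=0, q₋₂=1):
  k=0: a=4, p=4, q=1
  k=1: a=1, p=5, q=1
  k=2: a=6, p=34, q=7
  k=3: a=3, p=107, q=22

107/22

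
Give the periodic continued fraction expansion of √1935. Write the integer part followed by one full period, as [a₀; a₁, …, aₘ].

a₀ = ⌊√1935⌋ = 43.
With m₀=0, d₀=1 and mₖ₊₁ = dₖaₖ − mₖ, dₖ₊₁ = (n − mₖ₊₁²)/dₖ, aₖ₊₁ = ⌊(a₀+mₖ₊₁)/dₖ₊₁⌋:
  k=1: m=43, d=86, a=1
  k=2: m=43, d=1, a=86
d=1 and a=2a₀=86 at k=2, so the next step gives (m, d) = (43, 86) again — its k=1 value — and the period has length 2.

[43; 1, 86]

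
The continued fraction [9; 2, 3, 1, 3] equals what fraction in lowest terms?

321/34

Using pₖ = aₖpₖ₋₁ + pₖ₋₂ and qₖ = aₖqₖ₋₁ + qₖ₋₂:
  k=0: a=9, p=9, q=1
  k=1: a=2, p=19, q=2
  k=2: a=3, p=66, q=7
  k=3: a=1, p=85, q=9
  k=4: a=3, p=321, q=34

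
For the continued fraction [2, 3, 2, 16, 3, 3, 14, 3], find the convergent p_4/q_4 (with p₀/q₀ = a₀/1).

Using pₖ = aₖpₖ₋₁ + pₖ₋₂, qₖ = aₖqₖ₋₁ + qₖ₋₂ (with p₋₁=1, p₋₂=0, q₋₁=0, q₋₂=1):
  k=0: a=2, p=2, q=1
  k=1: a=3, p=7, q=3
  k=2: a=2, p=16, q=7
  k=3: a=16, p=263, q=115
  k=4: a=3, p=805, q=352

805/352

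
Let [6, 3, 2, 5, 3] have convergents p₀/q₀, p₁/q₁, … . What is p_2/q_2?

Using pₖ = aₖpₖ₋₁ + pₖ₋₂, qₖ = aₖqₖ₋₁ + qₖ₋₂ (with p₋₁=1, p₋₂=0, q₋₁=0, q₋₂=1):
  k=0: a=6, p=6, q=1
  k=1: a=3, p=19, q=3
  k=2: a=2, p=44, q=7

44/7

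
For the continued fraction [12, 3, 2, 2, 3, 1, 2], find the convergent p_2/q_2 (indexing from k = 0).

Using pₖ = aₖpₖ₋₁ + pₖ₋₂, qₖ = aₖqₖ₋₁ + qₖ₋₂ (with p₋₁=1, p₋₂=0, q₋₁=0, q₋₂=1):
  k=0: a=12, p=12, q=1
  k=1: a=3, p=37, q=3
  k=2: a=2, p=86, q=7

86/7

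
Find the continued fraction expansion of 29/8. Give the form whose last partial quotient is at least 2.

[3; 1, 1, 1, 2]

29 = 3*8 + 5
8 = 1*5 + 3
5 = 1*3 + 2
3 = 1*2 + 1
2 = 2*1 + 0  (stop)
So 29/8 = [3; 1, 1, 1, 2].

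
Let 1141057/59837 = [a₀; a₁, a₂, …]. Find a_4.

1141057 = 19·59837 + 4154   →  a_0 = 19
59837 = 14·4154 + 1681   →  a_1 = 14
4154 = 2·1681 + 792   →  a_2 = 2
1681 = 2·792 + 97   →  a_3 = 2
792 = 8·97 + 16   →  a_4 = 8

8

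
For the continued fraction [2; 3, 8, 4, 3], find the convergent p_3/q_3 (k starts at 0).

Using pₖ = aₖpₖ₋₁ + pₖ₋₂, qₖ = aₖqₖ₋₁ + qₖ₋₂ (with p₋₁=1, p₋₂=0, q₋₁=0, q₋₂=1):
  k=0: a=2, p=2, q=1
  k=1: a=3, p=7, q=3
  k=2: a=8, p=58, q=25
  k=3: a=4, p=239, q=103

239/103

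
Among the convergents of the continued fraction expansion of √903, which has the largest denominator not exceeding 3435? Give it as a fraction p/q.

√903 = [30; 20, 60, …] (period length 2).
Convergents:
  p_0/q_0 = 30/1
  p_1/q_1 = 601/20
  p_2/q_2 = 36090/1201
  p_3/q_3 = 722401/24040
q_2 = 1201 ≤ 3435 < 24040 = q_3, so the answer is 36090/1201.

36090/1201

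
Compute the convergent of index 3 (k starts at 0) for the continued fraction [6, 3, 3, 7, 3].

Using pₖ = aₖpₖ₋₁ + pₖ₋₂, qₖ = aₖqₖ₋₁ + qₖ₋₂ (with p₋₁=1, p₋₂=0, q₋₁=0, q₋₂=1):
  k=0: a=6, p=6, q=1
  k=1: a=3, p=19, q=3
  k=2: a=3, p=63, q=10
  k=3: a=7, p=460, q=73

460/73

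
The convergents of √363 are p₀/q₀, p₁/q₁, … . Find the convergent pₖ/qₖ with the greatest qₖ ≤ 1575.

13775/723

√363 = [19; 19, 38, …] (period length 2).
Convergents:
  p_0/q_0 = 19/1
  p_1/q_1 = 362/19
  p_2/q_2 = 13775/723
  p_3/q_3 = 262087/13756
q_2 = 723 ≤ 1575 < 13756 = q_3, so the answer is 13775/723.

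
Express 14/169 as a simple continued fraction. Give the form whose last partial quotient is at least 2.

14 = 0·169 + 14
169 = 12·14 + 1
14 = 14·1 + 0  (stop)
So 14/169 = [0; 12, 14].

[0; 12, 14]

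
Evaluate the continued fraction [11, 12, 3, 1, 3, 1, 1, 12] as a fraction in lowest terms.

Using pₖ = aₖpₖ₋₁ + pₖ₋₂ and qₖ = aₖqₖ₋₁ + qₖ₋₂:
  k=0: a=11, p=11, q=1
  k=1: a=12, p=133, q=12
  k=2: a=3, p=410, q=37
  k=3: a=1, p=543, q=49
  k=4: a=3, p=2039, q=184
  k=5: a=1, p=2582, q=233
  k=6: a=1, p=4621, q=417
  k=7: a=12, p=58034, q=5237

58034/5237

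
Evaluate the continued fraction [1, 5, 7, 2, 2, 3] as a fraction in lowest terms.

Using pₖ = aₖpₖ₋₁ + pₖ₋₂ and qₖ = aₖqₖ₋₁ + qₖ₋₂:
  k=0: a=1, p=1, q=1
  k=1: a=5, p=6, q=5
  k=2: a=7, p=43, q=36
  k=3: a=2, p=92, q=77
  k=4: a=2, p=227, q=190
  k=5: a=3, p=773, q=647

773/647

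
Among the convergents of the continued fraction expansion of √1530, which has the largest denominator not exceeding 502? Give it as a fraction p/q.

√1530 = [39; 8, 1, 2, 8, 2, 1, 8, 78, …] (period length 8).
Convergents:
  p_0/q_0 = 39/1
  p_1/q_1 = 313/8
  p_2/q_2 = 352/9
  p_3/q_3 = 1017/26
  p_4/q_4 = 8488/217
  p_5/q_5 = 17993/460
  p_6/q_6 = 26481/677
q_5 = 460 ≤ 502 < 677 = q_6, so the answer is 17993/460.

17993/460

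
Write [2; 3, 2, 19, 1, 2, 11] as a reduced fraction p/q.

10942/4785

Using pₖ = aₖpₖ₋₁ + pₖ₋₂ and qₖ = aₖqₖ₋₁ + qₖ₋₂:
  k=0: a=2, p=2, q=1
  k=1: a=3, p=7, q=3
  k=2: a=2, p=16, q=7
  k=3: a=19, p=311, q=136
  k=4: a=1, p=327, q=143
  k=5: a=2, p=965, q=422
  k=6: a=11, p=10942, q=4785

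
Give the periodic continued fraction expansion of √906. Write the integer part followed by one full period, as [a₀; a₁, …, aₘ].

a₀ = ⌊√906⌋ = 30.
With m₀=0, d₀=1 and mₖ₊₁ = dₖaₖ − mₖ, dₖ₊₁ = (n − mₖ₊₁²)/dₖ, aₖ₊₁ = ⌊(a₀+mₖ₊₁)/dₖ₊₁⌋:
  k=1: m=30, d=6, a=10
  k=2: m=30, d=1, a=60
d=1 and a=2a₀=60 at k=2, so the next step gives (m, d) = (30, 6) again — its k=1 value — and the period has length 2.

[30; 10, 60]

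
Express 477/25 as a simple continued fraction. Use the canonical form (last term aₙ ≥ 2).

[19; 12, 2]

477 = 19·25 + 2
25 = 12·2 + 1
2 = 2·1 + 0  (stop)
So 477/25 = [19; 12, 2].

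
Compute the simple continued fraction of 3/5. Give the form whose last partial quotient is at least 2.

3 = 0*5 + 3
5 = 1*3 + 2
3 = 1*2 + 1
2 = 2*1 + 0  (stop)
So 3/5 = [0; 1, 1, 2].

[0; 1, 1, 2]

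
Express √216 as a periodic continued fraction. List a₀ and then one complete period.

a₀ = ⌊√216⌋ = 14.
With m₀=0, d₀=1 and mₖ₊₁ = dₖaₖ − mₖ, dₖ₊₁ = (n − mₖ₊₁²)/dₖ, aₖ₊₁ = ⌊(a₀+mₖ₊₁)/dₖ₊₁⌋:
  k=1: m=14, d=20, a=1
  k=2: m=6, d=9, a=2
  k=3: m=12, d=8, a=3
  k=4: m=12, d=9, a=2
  k=5: m=6, d=20, a=1
  k=6: m=14, d=1, a=28
d=1 and a=2a₀=28 at k=6, so the next step gives (m, d) = (14, 20) again — its k=1 value — and the period has length 6.

[14; 1, 2, 3, 2, 1, 28]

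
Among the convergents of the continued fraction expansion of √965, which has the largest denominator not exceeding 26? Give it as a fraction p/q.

497/16

√965 = [31; 15, 1, 1, 15, 62, …] (period length 5).
Convergents:
  p_0/q_0 = 31/1
  p_1/q_1 = 466/15
  p_2/q_2 = 497/16
  p_3/q_3 = 963/31
q_2 = 16 ≤ 26 < 31 = q_3, so the answer is 497/16.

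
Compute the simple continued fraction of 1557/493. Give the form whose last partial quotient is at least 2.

1557 = 3·493 + 78
493 = 6·78 + 25
78 = 3·25 + 3
25 = 8·3 + 1
3 = 3·1 + 0  (stop)
So 1557/493 = [3; 6, 3, 8, 3].

[3; 6, 3, 8, 3]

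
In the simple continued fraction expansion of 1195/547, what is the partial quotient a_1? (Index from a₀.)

5

1195 = 2·547 + 101   →  a_0 = 2
547 = 5·101 + 42   →  a_1 = 5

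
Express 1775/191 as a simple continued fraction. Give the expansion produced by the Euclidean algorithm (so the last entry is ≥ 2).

[9; 3, 2, 2, 3, 3]

1775 = 9·191 + 56
191 = 3·56 + 23
56 = 2·23 + 10
23 = 2·10 + 3
10 = 3·3 + 1
3 = 3·1 + 0  (stop)
So 1775/191 = [9; 3, 2, 2, 3, 3].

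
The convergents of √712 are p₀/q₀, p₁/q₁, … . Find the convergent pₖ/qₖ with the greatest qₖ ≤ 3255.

√712 = [26; 1, 2, 6, 2, 1, 52, …] (period length 6).
Convergents:
  p_0/q_0 = 26/1
  p_1/q_1 = 27/1
  p_2/q_2 = 80/3
  p_3/q_3 = 507/19
  p_4/q_4 = 1094/41
  p_5/q_5 = 1601/60
  p_6/q_6 = 84346/3161
  p_7/q_7 = 85947/3221
  p_8/q_8 = 256240/9603
q_7 = 3221 ≤ 3255 < 9603 = q_8, so the answer is 85947/3221.

85947/3221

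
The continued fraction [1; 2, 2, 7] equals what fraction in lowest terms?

52/37

Fold from the inside: start with 7/1.
  2 + 1/7 = 15/7
  2 + 7/15 = 37/15
  1 + 15/37 = 52/37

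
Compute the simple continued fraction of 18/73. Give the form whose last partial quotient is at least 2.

18 = 0*73 + 18
73 = 4*18 + 1
18 = 18*1 + 0  (stop)
So 18/73 = [0; 4, 18].

[0; 4, 18]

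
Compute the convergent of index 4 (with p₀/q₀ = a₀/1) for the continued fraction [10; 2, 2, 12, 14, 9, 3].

9082/873

Using pₖ = aₖpₖ₋₁ + pₖ₋₂, qₖ = aₖqₖ₋₁ + qₖ₋₂ (with p₋₁=1, p₋₂=0, q₋₁=0, q₋₂=1):
  k=0: a=10, p=10, q=1
  k=1: a=2, p=21, q=2
  k=2: a=2, p=52, q=5
  k=3: a=12, p=645, q=62
  k=4: a=14, p=9082, q=873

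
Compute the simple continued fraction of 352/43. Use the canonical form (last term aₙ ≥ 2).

352 = 8·43 + 8
43 = 5·8 + 3
8 = 2·3 + 2
3 = 1·2 + 1
2 = 2·1 + 0  (stop)
So 352/43 = [8; 5, 2, 1, 2].

[8; 5, 2, 1, 2]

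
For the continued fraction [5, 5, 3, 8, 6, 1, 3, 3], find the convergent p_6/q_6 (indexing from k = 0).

18962/3655

Using pₖ = aₖpₖ₋₁ + pₖ₋₂, qₖ = aₖqₖ₋₁ + qₖ₋₂ (with p₋₁=1, p₋₂=0, q₋₁=0, q₋₂=1):
  k=0: a=5, p=5, q=1
  k=1: a=5, p=26, q=5
  k=2: a=3, p=83, q=16
  k=3: a=8, p=690, q=133
  k=4: a=6, p=4223, q=814
  k=5: a=1, p=4913, q=947
  k=6: a=3, p=18962, q=3655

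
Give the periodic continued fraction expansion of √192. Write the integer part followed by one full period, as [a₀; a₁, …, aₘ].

a₀ = ⌊√192⌋ = 13.
With m₀=0, d₀=1 and mₖ₊₁ = dₖaₖ − mₖ, dₖ₊₁ = (n − mₖ₊₁²)/dₖ, aₖ₊₁ = ⌊(a₀+mₖ₊₁)/dₖ₊₁⌋:
  k=1: m=13, d=23, a=1
  k=2: m=10, d=4, a=5
  k=3: m=10, d=23, a=1
  k=4: m=13, d=1, a=26
d=1 and a=2a₀=26 at k=4, so the next step gives (m, d) = (13, 23) again — its k=1 value — and the period has length 4.

[13; 1, 5, 1, 26]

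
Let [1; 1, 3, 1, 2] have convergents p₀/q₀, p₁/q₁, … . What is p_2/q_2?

Using pₖ = aₖpₖ₋₁ + pₖ₋₂, qₖ = aₖqₖ₋₁ + qₖ₋₂ (with p₋₁=1, p₋₂=0, q₋₁=0, q₋₂=1):
  k=0: a=1, p=1, q=1
  k=1: a=1, p=2, q=1
  k=2: a=3, p=7, q=4

7/4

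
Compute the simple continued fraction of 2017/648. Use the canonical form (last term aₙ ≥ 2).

2017 = 3·648 + 73
648 = 8·73 + 64
73 = 1·64 + 9
64 = 7·9 + 1
9 = 9·1 + 0  (stop)
So 2017/648 = [3; 8, 1, 7, 9].

[3; 8, 1, 7, 9]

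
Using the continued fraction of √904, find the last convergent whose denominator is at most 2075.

√904 = [30; 15, 60, …] (period length 2).
Convergents:
  p_0/q_0 = 30/1
  p_1/q_1 = 451/15
  p_2/q_2 = 27090/901
  p_3/q_3 = 406801/13530
q_2 = 901 ≤ 2075 < 13530 = q_3, so the answer is 27090/901.

27090/901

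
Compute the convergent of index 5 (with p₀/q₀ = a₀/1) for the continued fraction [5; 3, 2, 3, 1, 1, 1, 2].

Using pₖ = aₖpₖ₋₁ + pₖ₋₂, qₖ = aₖqₖ₋₁ + qₖ₋₂ (with p₋₁=1, p₋₂=0, q₋₁=0, q₋₂=1):
  k=0: a=5, p=5, q=1
  k=1: a=3, p=16, q=3
  k=2: a=2, p=37, q=7
  k=3: a=3, p=127, q=24
  k=4: a=1, p=164, q=31
  k=5: a=1, p=291, q=55

291/55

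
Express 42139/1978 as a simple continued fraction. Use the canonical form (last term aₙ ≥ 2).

[21; 3, 3, 2, 3, 3, 3, 2]

42139 = 21*1978 + 601
1978 = 3*601 + 175
601 = 3*175 + 76
175 = 2*76 + 23
76 = 3*23 + 7
23 = 3*7 + 2
7 = 3*2 + 1
2 = 2*1 + 0  (stop)
So 42139/1978 = [21; 3, 3, 2, 3, 3, 3, 2].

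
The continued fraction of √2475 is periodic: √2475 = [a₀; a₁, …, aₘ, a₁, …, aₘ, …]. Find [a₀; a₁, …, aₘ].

a₀ = ⌊√2475⌋ = 49.

[49; 1, 2, 1, 98]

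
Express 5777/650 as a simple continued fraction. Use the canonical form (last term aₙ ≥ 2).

5777 = 8*650 + 577
650 = 1*577 + 73
577 = 7*73 + 66
73 = 1*66 + 7
66 = 9*7 + 3
7 = 2*3 + 1
3 = 3*1 + 0  (stop)
So 5777/650 = [8; 1, 7, 1, 9, 2, 3].

[8; 1, 7, 1, 9, 2, 3]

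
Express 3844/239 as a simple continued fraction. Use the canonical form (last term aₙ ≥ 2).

[16; 11, 1, 19]

3844 = 16*239 + 20
239 = 11*20 + 19
20 = 1*19 + 1
19 = 19*1 + 0  (stop)
So 3844/239 = [16; 11, 1, 19].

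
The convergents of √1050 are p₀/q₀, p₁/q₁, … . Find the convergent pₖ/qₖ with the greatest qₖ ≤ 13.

√1050 = [32; 2, 2, 10, 2, 2, 64, …] (period length 6).
Convergents:
  p_0/q_0 = 32/1
  p_1/q_1 = 65/2
  p_2/q_2 = 162/5
  p_3/q_3 = 1685/52
q_2 = 5 ≤ 13 < 52 = q_3, so the answer is 162/5.

162/5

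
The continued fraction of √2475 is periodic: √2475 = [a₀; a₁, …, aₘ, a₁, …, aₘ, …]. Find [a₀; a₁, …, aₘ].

[49; 1, 2, 1, 98]

a₀ = ⌊√2475⌋ = 49.
With m₀=0, d₀=1 and mₖ₊₁ = dₖaₖ − mₖ, dₖ₊₁ = (n − mₖ₊₁²)/dₖ, aₖ₊₁ = ⌊(a₀+mₖ₊₁)/dₖ₊₁⌋:
  k=1: m=49, d=74, a=1
  k=2: m=25, d=25, a=2
  k=3: m=25, d=74, a=1
  k=4: m=49, d=1, a=98
d=1 and a=2a₀=98 at k=4, so the next step gives (m, d) = (49, 74) again — its k=1 value — and the period has length 4.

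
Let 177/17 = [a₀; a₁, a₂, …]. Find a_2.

2

177 = 10·17 + 7   →  a_0 = 10
17 = 2·7 + 3   →  a_1 = 2
7 = 2·3 + 1   →  a_2 = 2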